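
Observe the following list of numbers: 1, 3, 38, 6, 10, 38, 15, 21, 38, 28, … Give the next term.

36

Reading positions in blocks of 3 reveals the pattern AAB — 2 tracks woven together.
Subsequence A: 1, 3, 6, 10, 15, 21, 28. The triangular numbers T_1, T_2, ….
Subsequence B: 38, 38, 38. Always 38.
The 11th slot belongs to subsequence A; its 8th term is 36.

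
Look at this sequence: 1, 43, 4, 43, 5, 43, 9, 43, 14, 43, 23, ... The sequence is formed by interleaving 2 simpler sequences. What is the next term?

43

Split by position mod 2 into 2 tracks.
Stream A is 1, 4, 5, 9, 14, 23, which is a Fibonacci-like recurrence a_n = a_{n-1} + a_{n-2}.
Stream B is 43, 43, 43, 43, 43, which is always 43.
Position 12 → stream B, term 6 = 43.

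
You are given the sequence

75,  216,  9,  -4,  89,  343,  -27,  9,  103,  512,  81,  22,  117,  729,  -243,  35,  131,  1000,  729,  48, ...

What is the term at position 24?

61

Split by position mod 4 into 4 tracks.
Subsequence A = 75, 89, 103, 117, 131: arithmetic with common difference +14.
Subsequence B = 216, 343, 512, 729, 1000: perfect cubes starting at 6³.
Subsequence C = 9, -27, 81, -243, 729: geometric with ratio -3.
Subsequence D = -4, 9, 22, 35, 48: adding 13 each time.
Position 24 → subsequence D, term 6 = 61.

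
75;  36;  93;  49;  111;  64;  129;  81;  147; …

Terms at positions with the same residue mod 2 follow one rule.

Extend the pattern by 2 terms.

100, 165

Positions 1, 3, 5, … form one subsequence and positions 2, 4, 6, … form another.
Track A: 75, 93, 111, 129, 147 — linear: a_n = 57 + 18·n.
Track B: 36, 49, 64, 81 — perfect squares starting at 6².
Position 10 falls in track B as its term 5, giving 100.
Position 11 falls in track A as its term 6, giving 165.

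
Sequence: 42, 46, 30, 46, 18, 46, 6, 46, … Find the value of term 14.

Split by position mod 2 into 2 tracks.
Track A = 42, 30, 18, 6: linear: a_n = 54 − 12·n.
Track B = 46, 46, 46, 46: always 46.
The 14th slot belongs to track B; its 7th term is 46.

46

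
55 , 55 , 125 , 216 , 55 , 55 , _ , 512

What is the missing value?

343

Positions follow the repeating pattern AABB; grouping by letter gives 2 tracks.
Track A = 55, 55, 55, 55: always 55.
Track B = 125, 216, ?, 512: the cubes 5³, 6³, 7³, ….
So the missing entry in track B is 343.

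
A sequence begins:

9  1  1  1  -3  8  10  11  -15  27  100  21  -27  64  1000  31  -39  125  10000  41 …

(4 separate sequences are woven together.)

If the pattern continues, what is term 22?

Split by position mod 4: positions 1, 5, 9, … form one track, and each other residue class forms its own.
Subsequence A = 9, -3, -15, -27, -39: linear: a_n = 21 − 12·n.
Subsequence B = 1, 8, 27, 64, 125: the cubes 1³, 2³, 3³, ….
Subsequence C = 1, 10, 100, 1000, 10000: powers of 10.
Subsequence D = 1, 11, 21, 31, 41: arithmetic with common difference +10.
Term 22 comes from subsequence B (its 6th entry): 216.

216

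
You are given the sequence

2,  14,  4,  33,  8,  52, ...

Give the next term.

Split by position mod 2 into 2 tracks.
Subsequence A: 2, 4, 8. A geometric progression (common ratio 2).
Subsequence B: 14, 33, 52. Arithmetic with common difference +19.
Position 7 → subsequence A, term 4 = 16.

16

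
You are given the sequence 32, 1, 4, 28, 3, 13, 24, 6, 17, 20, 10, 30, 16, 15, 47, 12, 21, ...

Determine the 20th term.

28

Taking every 3rd term gives 3 separate tracks.
Stream A: 32, 28, 24, 20, 16, 12 (linear: a_n = 36 − 4·n).
Stream B: 1, 3, 6, 10, 15, 21 (the triangular numbers T_1, T_2, …).
Stream C: 4, 13, 17, 30, 47 (a Fibonacci-like recurrence a_n = a_{n-1} + a_{n-2}).
Term 20 comes from stream B (its 7th entry): 28.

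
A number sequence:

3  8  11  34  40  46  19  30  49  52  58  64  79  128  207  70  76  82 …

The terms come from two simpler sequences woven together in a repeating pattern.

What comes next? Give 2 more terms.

335, 542

The slot pattern repeats as AAABBB (period 6), so there are 2 interleaved tracks.
Stream A is 3, 8, 11, 19, 30, 49, 79, 128, 207, which is each term equals the sum of the previous two.
Stream B is 34, 40, 46, 52, 58, 64, 70, 76, 82, which is linear: a_n = 28 + 6·n.
Position 19 falls in stream A as its term 10, giving 335.
Position 20 falls in stream A as its term 11, giving 542.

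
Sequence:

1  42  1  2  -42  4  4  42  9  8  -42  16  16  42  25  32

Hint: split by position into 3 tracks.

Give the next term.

-42

Split by position mod 3 into 3 tracks.
Track A = 1, 2, 4, 8, 16, 32: successive powers of 2.
Track B = 42, -42, 42, -42, 42: alternating ±42.
Track C = 1, 4, 9, 16, 25: the squares 1², 2², 3², ….
Position 17 → track B, term 6 = -42.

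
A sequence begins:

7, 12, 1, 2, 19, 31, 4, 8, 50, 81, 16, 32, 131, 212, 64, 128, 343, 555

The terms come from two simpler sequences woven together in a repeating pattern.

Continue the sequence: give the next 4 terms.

Positions follow the repeating pattern AABB; grouping by letter gives 2 tracks.
Subsequence A: 7, 12, 19, 31, 50, 81, 131, 212, 343, 555. Each term equals the sum of the previous two.
Subsequence B: 1, 2, 4, 8, 16, 32, 64, 128. Powers 2^0, 2^1, 2^2, ….
The 19th slot belongs to subsequence B; its 9th term is 256.
The 20th slot belongs to subsequence B; its 10th term is 512.
Position 21 → subsequence A, term 11 = 898.
Position 22 → subsequence A, term 12 = 1453.

256, 512, 898, 1453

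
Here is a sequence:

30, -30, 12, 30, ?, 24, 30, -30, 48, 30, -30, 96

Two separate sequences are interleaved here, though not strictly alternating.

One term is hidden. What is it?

-30

Positions follow the repeating pattern AAB; grouping by letter gives 2 tracks.
Track A: 30, -30, 30, ?, 30, -30, 30, -30. Alternating ±30.
Track B: 12, 24, 48, 96. Multiplying by 2 each time.
Track A's pattern makes the blank -30.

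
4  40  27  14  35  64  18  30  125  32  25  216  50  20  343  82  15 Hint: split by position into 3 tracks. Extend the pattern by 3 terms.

Split by position mod 3 into 3 tracks.
Track A = 4, 14, 18, 32, 50, 82: a Fibonacci-like recurrence a_n = a_{n-1} + a_{n-2}.
Track B = 40, 35, 30, 25, 20, 15: subtracting 5 each time.
Track C = 27, 64, 125, 216, 343: consecutive cubes n³ from n = 3.
Position 18 → track C, term 6 = 512.
Position 19 falls in track A as its term 7, giving 132.
Position 20 falls in track B as its term 7, giving 10.

512, 132, 10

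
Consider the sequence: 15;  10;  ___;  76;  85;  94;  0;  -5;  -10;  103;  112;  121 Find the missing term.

5

Positions follow the repeating pattern AAABBB; grouping by letter gives 2 tracks.
Stream A: 15, 10, ?, 0, -5, -10 (arithmetic with common difference −5).
Stream B: 76, 85, 94, 103, 112, 121 (arithmetic, step +9).
The gap is stream A's term 3; the rule gives 5.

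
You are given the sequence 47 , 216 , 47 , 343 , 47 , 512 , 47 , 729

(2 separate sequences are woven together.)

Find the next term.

47

Odd-indexed and even-indexed terms follow separate rules.
Subsequence A: 47, 47, 47, 47. Always 47.
Subsequence B: 216, 343, 512, 729. Perfect cubes starting at 6³.
Position 9 falls in subsequence A as its term 5, giving 47.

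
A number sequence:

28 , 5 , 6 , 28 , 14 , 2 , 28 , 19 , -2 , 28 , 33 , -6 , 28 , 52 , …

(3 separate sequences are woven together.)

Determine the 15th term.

-10

Split by position mod 3 into 3 tracks.
Track A: 28, 28, 28, 28, 28 (always 28).
Track B: 5, 14, 19, 33, 52 (a Fibonacci-like recurrence a_n = a_{n-1} + a_{n-2}).
Track C: 6, 2, -2, -6 (linear: a_n = 10 − 4·n).
The 15th slot belongs to track C; its 5th term is -10.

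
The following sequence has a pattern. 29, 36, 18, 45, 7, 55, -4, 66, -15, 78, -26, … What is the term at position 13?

-37

Split by position mod 2 into 2 tracks.
Track A: 29, 18, 7, -4, -15, -26. Linear: a_n = 40 − 11·n.
Track B: 36, 45, 55, 66, 78. Triangular numbers n(n+1)/2 for n = 8, 9, ….
The 13th slot belongs to track A; its 7th term is -37.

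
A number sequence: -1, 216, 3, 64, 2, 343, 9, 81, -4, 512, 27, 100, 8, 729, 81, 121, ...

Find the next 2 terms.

-16, 1000

Split by position mod 4 into 4 tracks.
Subsequence A = -1, 2, -4, 8: geometric, ×-2 each step.
Subsequence B = 216, 343, 512, 729: the cubes 6³, 7³, 8³, ….
Subsequence C = 3, 9, 27, 81: powers of 3.
Subsequence D = 64, 81, 100, 121: consecutive squares n² from n = 8.
Position 17 falls in subsequence A as its term 5, giving -16.
The 18th slot belongs to subsequence B; its 5th term is 1000.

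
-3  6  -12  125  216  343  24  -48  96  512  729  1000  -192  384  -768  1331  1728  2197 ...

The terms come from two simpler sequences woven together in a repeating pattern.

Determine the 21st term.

The slot pattern repeats as AAABBB (period 6), so there are 2 interleaved tracks.
Track A = -3, 6, -12, 24, -48, 96, -192, 384, -768: a geometric progression (common ratio -2).
Track B = 125, 216, 343, 512, 729, 1000, 1331, 1728, 2197: the cubes 5³, 6³, 7³, ….
The 21st slot belongs to track A; its 12th term is 6144.

6144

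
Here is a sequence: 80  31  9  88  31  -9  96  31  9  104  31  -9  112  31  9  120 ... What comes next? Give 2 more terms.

Read the sequence 3 terms at a time; column i is its own pattern.
Stream A = 80, 88, 96, 104, 112, 120: arithmetic with common difference +8.
Stream B = 31, 31, 31, 31, 31: the constant sequence 31.
Stream C = 9, -9, 9, -9, 9: the oscillation 9·(−1)^(n+1).
The 17th slot belongs to stream B; its 6th term is 31.
The 18th slot belongs to stream C; its 6th term is -9.

31, -9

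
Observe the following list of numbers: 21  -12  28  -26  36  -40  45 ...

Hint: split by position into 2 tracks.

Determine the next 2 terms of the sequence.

-54, 55

The terms cycle through 2 interleaved subsequences.
Track A is 21, 28, 36, 45, which is triangular numbers starting at T_6.
Track B is -12, -26, -40, which is arithmetic with common difference −14.
Position 8 → track B, term 4 = -54.
Position 9 falls in track A as its term 5, giving 55.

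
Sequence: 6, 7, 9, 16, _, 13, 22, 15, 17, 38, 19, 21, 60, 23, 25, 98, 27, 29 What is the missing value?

11

Reading positions in blocks of 3 reveals the pattern ABB — 2 tracks woven together.
Track A = 6, 16, 22, 38, 60, 98: a Fibonacci-like recurrence a_n = a_{n-1} + a_{n-2}.
Track B = 7, 9, ?, 13, 15, 17, 19, 21, 23, 25, 27, 29: linear: a_n = 5 + 2·n.
So the missing entry in track B is 11.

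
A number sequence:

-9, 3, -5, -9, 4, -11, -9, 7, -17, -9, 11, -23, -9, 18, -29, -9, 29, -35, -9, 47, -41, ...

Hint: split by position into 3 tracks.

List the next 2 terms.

Taking every 3rd term gives 3 separate tracks.
Subsequence A: -9, -9, -9, -9, -9, -9, -9 (constant -9).
Subsequence B: 3, 4, 7, 11, 18, 29, 47 (each term equals the sum of the previous two).
Subsequence C: -5, -11, -17, -23, -29, -35, -41 (linear: a_n = 1 − 6·n).
Position 22 → subsequence A, term 8 = -9.
The 23rd slot belongs to subsequence B; its 8th term is 76.

-9, 76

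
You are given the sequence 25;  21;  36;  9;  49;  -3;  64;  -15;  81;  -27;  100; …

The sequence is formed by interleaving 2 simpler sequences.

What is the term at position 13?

Odd-indexed and even-indexed terms follow separate rules.
Track A: 25, 36, 49, 64, 81, 100 (consecutive squares n² from n = 5).
Track B: 21, 9, -3, -15, -27 (linear: a_n = 33 − 12·n).
Position 13 falls in track A as its term 7, giving 121.

121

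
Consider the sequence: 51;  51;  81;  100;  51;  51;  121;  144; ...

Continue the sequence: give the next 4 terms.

51, 51, 169, 196

The slot pattern repeats as AABB (period 4), so there are 2 interleaved tracks.
Subsequence A is 51, 51, 51, 51, which is constant 51.
Subsequence B is 81, 100, 121, 144, which is the squares 9², 10², 11², ….
Term 9 comes from subsequence A (its 5th entry): 51.
Term 10 comes from subsequence A (its 6th entry): 51.
Position 11 → subsequence B, term 5 = 169.
Position 12 → subsequence B, term 6 = 196.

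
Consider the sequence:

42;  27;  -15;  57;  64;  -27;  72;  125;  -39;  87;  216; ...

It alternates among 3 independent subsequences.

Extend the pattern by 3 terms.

Split by position mod 3: positions 1, 4, 7, … form one track, and each other residue class forms its own.
Track A: 42, 57, 72, 87. Arithmetic, step +15.
Track B: 27, 64, 125, 216. Consecutive cubes n³ from n = 3.
Track C: -15, -27, -39. Subtracting 12 each time.
Position 12 falls in track C as its term 4, giving -51.
Position 13 → track A, term 5 = 102.
The 14th slot belongs to track B; its 5th term is 343.

-51, 102, 343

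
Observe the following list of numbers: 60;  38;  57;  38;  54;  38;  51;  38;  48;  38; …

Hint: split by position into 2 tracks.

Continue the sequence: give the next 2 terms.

45, 38

The terms cycle through 2 interleaved subsequences.
Track A = 60, 57, 54, 51, 48: linear: a_n = 63 − 3·n.
Track B = 38, 38, 38, 38, 38: constant 38.
Position 11 → track A, term 6 = 45.
Position 12 falls in track B as its term 6, giving 38.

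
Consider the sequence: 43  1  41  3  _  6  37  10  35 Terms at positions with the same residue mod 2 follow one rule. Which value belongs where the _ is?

39

Odd-indexed and even-indexed terms follow separate rules.
Track A = 43, 41, ?, 37, 35: subtracting 2 each time.
Track B = 1, 3, 6, 10: the triangular numbers T_1, T_2, ….
So the missing entry in track A is 39.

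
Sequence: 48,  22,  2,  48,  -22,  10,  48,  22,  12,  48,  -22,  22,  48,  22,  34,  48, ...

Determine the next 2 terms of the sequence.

The terms cycle through 3 interleaved subsequences.
Subsequence A = 48, 48, 48, 48, 48, 48: constant 48.
Subsequence B = 22, -22, 22, -22, 22: oscillating between 22 and -22.
Subsequence C = 2, 10, 12, 22, 34: a Fibonacci-like recurrence a_n = a_{n-1} + a_{n-2}.
Position 17 → subsequence B, term 6 = -22.
Position 18 → subsequence C, term 6 = 56.

-22, 56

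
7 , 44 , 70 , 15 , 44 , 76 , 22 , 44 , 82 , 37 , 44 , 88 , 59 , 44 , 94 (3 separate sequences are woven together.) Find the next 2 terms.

96, 44

Split by position mod 3 into 3 tracks.
Subsequence A = 7, 15, 22, 37, 59: each term equals the sum of the previous two.
Subsequence B = 44, 44, 44, 44, 44: always 44.
Subsequence C = 70, 76, 82, 88, 94: adding 6 each time.
The 16th slot belongs to subsequence A; its 6th term is 96.
Position 17 falls in subsequence B as its term 6, giving 44.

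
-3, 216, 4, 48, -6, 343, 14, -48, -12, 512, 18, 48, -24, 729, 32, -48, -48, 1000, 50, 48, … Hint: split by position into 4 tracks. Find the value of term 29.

Split by position mod 4: positions 1, 5, 9, … form one track, and each other residue class forms its own.
Subsequence A is -3, -6, -12, -24, -48, which is a geometric progression (common ratio 2).
Subsequence B is 216, 343, 512, 729, 1000, which is the cubes 6³, 7³, 8³, ….
Subsequence C is 4, 14, 18, 32, 50, which is each term equals the sum of the previous two.
Subsequence D is 48, -48, 48, -48, 48, which is alternating ±48.
The 29th slot belongs to subsequence A; its 8th term is -384.

-384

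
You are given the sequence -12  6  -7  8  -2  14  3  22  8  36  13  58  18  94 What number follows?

23

Taking every 2nd term gives 2 separate tracks.
Track A: -12, -7, -2, 3, 8, 13, 18. Arithmetic, step +5.
Track B: 6, 8, 14, 22, 36, 58, 94. A Fibonacci-like recurrence a_n = a_{n-1} + a_{n-2}.
Term 15 comes from track A (its 8th entry): 23.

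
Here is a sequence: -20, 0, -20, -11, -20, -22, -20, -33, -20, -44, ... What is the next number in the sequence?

Odd-indexed and even-indexed terms follow separate rules.
Track A: -20, -20, -20, -20, -20 — always -20.
Track B: 0, -11, -22, -33, -44 — linear: a_n = 11 − 11·n.
Position 11 → track A, term 6 = -20.

-20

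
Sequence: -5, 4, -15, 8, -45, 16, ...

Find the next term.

Positions 1, 3, 5, … form one subsequence and positions 2, 4, 6, … form another.
Stream A is -5, -15, -45, which is geometric, ×3 each step.
Stream B is 4, 8, 16, which is powers 2^2, 2^3, 2^4, ….
Term 7 comes from stream A (its 4th entry): -135.

-135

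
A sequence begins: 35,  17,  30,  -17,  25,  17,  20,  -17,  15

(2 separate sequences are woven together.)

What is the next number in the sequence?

17

Odd-indexed and even-indexed terms follow separate rules.
Track A is 35, 30, 25, 20, 15, which is subtracting 5 each time.
Track B is 17, -17, 17, -17, which is the oscillation 17·(−1)^(n+1).
Position 10 → track B, term 5 = 17.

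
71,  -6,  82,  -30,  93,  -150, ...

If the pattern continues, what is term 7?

104

Positions 1, 3, 5, … form one subsequence and positions 2, 4, 6, … form another.
Subsequence A: 71, 82, 93. Arithmetic, step +11.
Subsequence B: -6, -30, -150. Geometric, ×5 each step.
Position 7 → subsequence A, term 4 = 104.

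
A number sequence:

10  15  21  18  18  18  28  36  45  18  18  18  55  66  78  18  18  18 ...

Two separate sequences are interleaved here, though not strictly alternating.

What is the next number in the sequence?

Positions follow the repeating pattern AAABBB; grouping by letter gives 2 tracks.
Track A = 10, 15, 21, 28, 36, 45, 55, 66, 78: triangular numbers n(n+1)/2 for n = 4, 5, ….
Track B = 18, 18, 18, 18, 18, 18, 18, 18, 18: always 18.
The 19th slot belongs to track A; its 10th term is 91.

91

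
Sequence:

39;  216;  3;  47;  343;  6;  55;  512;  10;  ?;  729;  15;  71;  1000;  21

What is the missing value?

Read the sequence 3 terms at a time; column i is its own pattern.
Track A is 39, 47, 55, ?, 71, which is arithmetic, step +8.
Track B is 216, 343, 512, 729, 1000, which is consecutive cubes n³ from n = 6.
Track C is 3, 6, 10, 15, 21, which is triangular numbers n(n+1)/2 for n = 2, 3, ….
Track A's pattern makes the blank 63.

63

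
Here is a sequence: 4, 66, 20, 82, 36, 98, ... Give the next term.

52

Split by position mod 2 into 2 tracks.
Track A: 4, 20, 36 (adding 16 each time).
Track B: 66, 82, 98 (arithmetic with common difference +16).
Position 7 → track A, term 4 = 52.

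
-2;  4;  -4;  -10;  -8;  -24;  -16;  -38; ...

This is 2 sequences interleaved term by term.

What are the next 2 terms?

-32, -52

Taking every 2nd term gives 2 separate tracks.
Track A: -2, -4, -8, -16. Geometric with ratio 2.
Track B: 4, -10, -24, -38. Arithmetic, step −14.
Position 9 → track A, term 5 = -32.
Position 10 → track B, term 5 = -52.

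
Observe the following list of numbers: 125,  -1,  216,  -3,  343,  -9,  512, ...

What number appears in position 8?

-27

Odd-indexed and even-indexed terms follow separate rules.
Track A: 125, 216, 343, 512 — the cubes 5³, 6³, 7³, ….
Track B: -1, -3, -9 — a geometric progression (common ratio 3).
The 8th slot belongs to track B; its 4th term is -27.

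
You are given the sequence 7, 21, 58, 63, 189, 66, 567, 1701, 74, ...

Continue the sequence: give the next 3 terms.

5103, 15309, 82

The slot pattern repeats as AAB (period 3), so there are 2 interleaved tracks.
Track A: 7, 21, 63, 189, 567, 1701 — a geometric progression (common ratio 3).
Track B: 58, 66, 74 — adding 8 each time.
Position 10 falls in track A as its term 7, giving 5103.
Position 11 → track A, term 8 = 15309.
The 12th slot belongs to track B; its 4th term is 82.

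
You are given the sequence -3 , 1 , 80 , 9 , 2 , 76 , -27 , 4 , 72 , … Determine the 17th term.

32

The terms cycle through 3 interleaved subsequences.
Subsequence A: -3, 9, -27 — a geometric progression (common ratio -3).
Subsequence B: 1, 2, 4 — powers of 2.
Subsequence C: 80, 76, 72 — arithmetic with common difference −4.
Term 17 comes from subsequence B (its 6th entry): 32.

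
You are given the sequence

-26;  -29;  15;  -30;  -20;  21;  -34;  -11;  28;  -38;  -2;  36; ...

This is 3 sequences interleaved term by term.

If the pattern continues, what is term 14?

The terms cycle through 3 interleaved subsequences.
Subsequence A: -26, -30, -34, -38 (linear: a_n = -22 − 4·n).
Subsequence B: -29, -20, -11, -2 (adding 9 each time).
Subsequence C: 15, 21, 28, 36 (the triangular numbers T_5, T_6, …).
The 14th slot belongs to subsequence B; its 5th term is 7.

7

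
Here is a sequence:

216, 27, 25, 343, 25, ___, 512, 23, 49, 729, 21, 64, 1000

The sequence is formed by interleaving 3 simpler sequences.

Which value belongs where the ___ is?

36

Taking every 3rd term gives 3 separate tracks.
Track A = 216, 343, 512, 729, 1000: consecutive cubes n³ from n = 6.
Track B = 27, 25, 23, 21: subtracting 2 each time.
Track C = 25, ?, 49, 64: perfect squares starting at 5².
Filling track C at index 2 by its rule yields 36.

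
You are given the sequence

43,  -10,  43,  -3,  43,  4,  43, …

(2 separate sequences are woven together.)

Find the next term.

Split by position mod 2 into 2 tracks.
Subsequence A = 43, 43, 43, 43: the constant sequence 43.
Subsequence B = -10, -3, 4: linear: a_n = -17 + 7·n.
Term 8 comes from subsequence B (its 4th entry): 11.

11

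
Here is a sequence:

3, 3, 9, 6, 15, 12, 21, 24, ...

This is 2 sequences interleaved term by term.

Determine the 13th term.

39

Taking every 2nd term gives 2 separate tracks.
Subsequence A: 3, 9, 15, 21 — arithmetic with common difference +6.
Subsequence B: 3, 6, 12, 24 — multiplying by 2 each time.
Position 13 → subsequence A, term 7 = 39.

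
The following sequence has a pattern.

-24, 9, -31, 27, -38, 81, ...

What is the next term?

Positions 1, 3, 5, … form one subsequence and positions 2, 4, 6, … form another.
Subsequence A: -24, -31, -38. Arithmetic, step −7.
Subsequence B: 9, 27, 81. Successive powers of 3.
Position 7 falls in subsequence A as its term 4, giving -45.

-45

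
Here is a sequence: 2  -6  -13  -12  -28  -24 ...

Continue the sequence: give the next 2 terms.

-43, -48

The terms cycle through 2 interleaved subsequences.
Track A = 2, -13, -28: arithmetic with common difference −15.
Track B = -6, -12, -24: geometric with ratio 2.
Position 7 falls in track A as its term 4, giving -43.
Position 8 falls in track B as its term 4, giving -48.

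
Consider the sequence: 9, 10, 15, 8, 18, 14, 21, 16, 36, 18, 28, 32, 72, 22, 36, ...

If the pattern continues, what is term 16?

Split by position mod 4: positions 1, 5, 9, … form one track, and each other residue class forms its own.
Stream A: 9, 18, 36, 72 — geometric with ratio 2.
Stream B: 10, 14, 18, 22 — adding 4 each time.
Stream C: 15, 21, 28, 36 — the triangular numbers T_5, T_6, ….
Stream D: 8, 16, 32 — powers 2^3, 2^4, 2^5, ….
The 16th slot belongs to stream D; its 4th term is 64.

64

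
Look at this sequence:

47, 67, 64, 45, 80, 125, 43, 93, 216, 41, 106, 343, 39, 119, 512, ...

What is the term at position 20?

145

Split by position mod 3: positions 1, 4, 7, … form one track, and each other residue class forms its own.
Track A: 47, 45, 43, 41, 39 — arithmetic, step −2.
Track B: 67, 80, 93, 106, 119 — arithmetic, step +13.
Track C: 64, 125, 216, 343, 512 — perfect cubes starting at 4³.
Position 20 falls in track B as its term 7, giving 145.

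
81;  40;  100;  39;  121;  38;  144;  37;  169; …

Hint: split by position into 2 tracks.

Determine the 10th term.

36

Split by position mod 2 into 2 tracks.
Track A: 81, 100, 121, 144, 169 (the squares 9², 10², 11², …).
Track B: 40, 39, 38, 37 (subtracting 1 each time).
Position 10 falls in track B as its term 5, giving 36.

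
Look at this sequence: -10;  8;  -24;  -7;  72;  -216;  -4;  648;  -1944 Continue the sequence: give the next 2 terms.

The slot pattern repeats as ABB (period 3), so there are 2 interleaved tracks.
Track A = -10, -7, -4: arithmetic, step +3.
Track B = 8, -24, 72, -216, 648, -1944: geometric, ×-3 each step.
The 10th slot belongs to track A; its 4th term is -1.
The 11th slot belongs to track B; its 7th term is 5832.

-1, 5832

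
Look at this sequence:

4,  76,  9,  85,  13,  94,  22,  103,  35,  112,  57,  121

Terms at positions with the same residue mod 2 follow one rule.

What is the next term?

92

Positions 1, 3, 5, … form one subsequence and positions 2, 4, 6, … form another.
Stream A: 4, 9, 13, 22, 35, 57. Each term equals the sum of the previous two.
Stream B: 76, 85, 94, 103, 112, 121. Adding 9 each time.
Position 13 → stream A, term 7 = 92.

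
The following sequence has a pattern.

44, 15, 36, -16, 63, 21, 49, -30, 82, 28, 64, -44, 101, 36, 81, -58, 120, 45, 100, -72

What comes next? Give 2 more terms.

139, 55

Taking every 4th term gives 4 separate tracks.
Stream A: 44, 63, 82, 101, 120. Adding 19 each time.
Stream B: 15, 21, 28, 36, 45. The triangular numbers T_5, T_6, ….
Stream C: 36, 49, 64, 81, 100. Consecutive squares n² from n = 6.
Stream D: -16, -30, -44, -58, -72. Arithmetic, step −14.
The 21st slot belongs to stream A; its 6th term is 139.
The 22nd slot belongs to stream B; its 6th term is 55.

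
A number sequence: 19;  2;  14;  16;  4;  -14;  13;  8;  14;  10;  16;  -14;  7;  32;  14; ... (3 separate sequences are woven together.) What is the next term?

The terms cycle through 3 interleaved subsequences.
Track A: 19, 16, 13, 10, 7. Arithmetic, step −3.
Track B: 2, 4, 8, 16, 32. A geometric progression (common ratio 2).
Track C: 14, -14, 14, -14, 14. Oscillating between 14 and -14.
Position 16 falls in track A as its term 6, giving 4.

4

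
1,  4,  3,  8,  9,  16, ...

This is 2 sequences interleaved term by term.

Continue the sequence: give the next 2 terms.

27, 32

Split by position mod 2 into 2 tracks.
Stream A = 1, 3, 9: geometric with ratio 3.
Stream B = 4, 8, 16: successive powers of 2.
Position 7 → stream A, term 4 = 27.
Term 8 comes from stream B (its 4th entry): 32.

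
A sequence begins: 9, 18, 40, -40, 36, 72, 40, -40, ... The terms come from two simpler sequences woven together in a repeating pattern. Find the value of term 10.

288

Reading positions in blocks of 4 reveals the pattern AABB — 2 tracks woven together.
Stream A: 9, 18, 36, 72. A geometric progression (common ratio 2).
Stream B: 40, -40, 40, -40. The oscillation 40·(−1)^(n+1).
Term 10 comes from stream A (its 6th entry): 288.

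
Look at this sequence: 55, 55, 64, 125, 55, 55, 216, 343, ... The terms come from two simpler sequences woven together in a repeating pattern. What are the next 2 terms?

55, 55

Positions follow the repeating pattern AABB; grouping by letter gives 2 tracks.
Stream A = 55, 55, 55, 55: constant 55.
Stream B = 64, 125, 216, 343: consecutive cubes n³ from n = 4.
Term 9 comes from stream A (its 5th entry): 55.
The 10th slot belongs to stream A; its 6th term is 55.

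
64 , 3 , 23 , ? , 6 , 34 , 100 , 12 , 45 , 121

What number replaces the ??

81

Split by position mod 3 into 3 tracks.
Stream A: 64, ?, 100, 121 (consecutive squares n² from n = 8).
Stream B: 3, 6, 12 (multiplying by 2 each time).
Stream C: 23, 34, 45 (linear: a_n = 12 + 11·n).
So the missing entry in stream A is 81.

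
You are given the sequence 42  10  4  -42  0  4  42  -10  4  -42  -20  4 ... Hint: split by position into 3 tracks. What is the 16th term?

-42

Taking every 3rd term gives 3 separate tracks.
Stream A: 42, -42, 42, -42. Alternating ±42.
Stream B: 10, 0, -10, -20. Arithmetic with common difference −10.
Stream C: 4, 4, 4, 4. The constant sequence 4.
Position 16 falls in stream A as its term 6, giving -42.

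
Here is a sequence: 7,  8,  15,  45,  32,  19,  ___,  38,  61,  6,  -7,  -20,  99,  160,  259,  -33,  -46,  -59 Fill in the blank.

Positions follow the repeating pattern AAABBB; grouping by letter gives 2 tracks.
Track A is 7, 8, 15, ?, 38, 61, 99, 160, 259, which is each term equals the sum of the previous two.
Track B is 45, 32, 19, 6, -7, -20, -33, -46, -59, which is linear: a_n = 58 − 13·n.
The gap is track A's term 4; the rule gives 23.

23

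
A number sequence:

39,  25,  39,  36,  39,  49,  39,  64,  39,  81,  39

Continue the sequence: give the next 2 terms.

100, 39

Split by position mod 2 into 2 tracks.
Subsequence A: 39, 39, 39, 39, 39, 39 (the constant sequence 39).
Subsequence B: 25, 36, 49, 64, 81 (consecutive squares n² from n = 5).
The 12th slot belongs to subsequence B; its 6th term is 100.
Position 13 → subsequence A, term 7 = 39.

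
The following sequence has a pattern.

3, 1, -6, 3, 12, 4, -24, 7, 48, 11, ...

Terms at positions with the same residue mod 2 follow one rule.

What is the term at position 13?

192

The terms cycle through 2 interleaved subsequences.
Track A: 3, -6, 12, -24, 48 — geometric with ratio -2.
Track B: 1, 3, 4, 7, 11 — Fibonacci-style (each term is the sum of the two before it).
Position 13 falls in track A as its term 7, giving 192.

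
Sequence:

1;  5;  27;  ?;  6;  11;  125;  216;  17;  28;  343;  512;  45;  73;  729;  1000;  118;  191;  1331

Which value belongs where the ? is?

Reading positions in blocks of 4 reveals the pattern AABB — 2 tracks woven together.
Stream A is 1, 5, 6, 11, 17, 28, 45, 73, 118, 191, which is a Fibonacci-like recurrence a_n = a_{n-1} + a_{n-2}.
Stream B is 27, ?, 125, 216, 343, 512, 729, 1000, 1331, which is the cubes 3³, 4³, 5³, ….
So the missing entry in stream B is 64.

64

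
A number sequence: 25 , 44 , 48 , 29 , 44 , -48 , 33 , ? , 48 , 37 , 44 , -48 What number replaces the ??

44

Taking every 3rd term gives 3 separate tracks.
Subsequence A is 25, 29, 33, 37, which is adding 4 each time.
Subsequence B is 44, 44, ?, 44, which is the constant sequence 44.
Subsequence C is 48, -48, 48, -48, which is alternating ±48.
So the missing entry in subsequence B is 44.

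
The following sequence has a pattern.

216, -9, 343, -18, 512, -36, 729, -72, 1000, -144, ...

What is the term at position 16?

-1152

The terms cycle through 2 interleaved subsequences.
Stream A: 216, 343, 512, 729, 1000. Perfect cubes starting at 6³.
Stream B: -9, -18, -36, -72, -144. A geometric progression (common ratio 2).
Position 16 falls in stream B as its term 8, giving -1152.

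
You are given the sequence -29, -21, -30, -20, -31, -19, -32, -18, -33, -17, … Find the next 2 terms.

Positions 1, 3, 5, … form one subsequence and positions 2, 4, 6, … form another.
Stream A is -29, -30, -31, -32, -33, which is linear: a_n = -28 − n.
Stream B is -21, -20, -19, -18, -17, which is linear: a_n = -22 + n.
The 11th slot belongs to stream A; its 6th term is -34.
Position 12 → stream B, term 6 = -16.

-34, -16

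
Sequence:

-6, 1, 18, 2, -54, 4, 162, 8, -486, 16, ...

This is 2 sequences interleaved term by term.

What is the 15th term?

13122

Odd-indexed and even-indexed terms follow separate rules.
Track A = -6, 18, -54, 162, -486: multiplying by -3 each time.
Track B = 1, 2, 4, 8, 16: powers 2^0, 2^1, 2^2, ….
Position 15 falls in track A as its term 8, giving 13122.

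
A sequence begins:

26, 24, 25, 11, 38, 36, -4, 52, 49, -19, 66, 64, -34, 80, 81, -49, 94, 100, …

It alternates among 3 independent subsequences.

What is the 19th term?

Read the sequence 3 terms at a time; column i is its own pattern.
Track A is 26, 11, -4, -19, -34, -49, which is arithmetic with common difference −15.
Track B is 24, 38, 52, 66, 80, 94, which is arithmetic with common difference +14.
Track C is 25, 36, 49, 64, 81, 100, which is the squares 5², 6², 7², ….
Term 19 comes from track A (its 7th entry): -64.

-64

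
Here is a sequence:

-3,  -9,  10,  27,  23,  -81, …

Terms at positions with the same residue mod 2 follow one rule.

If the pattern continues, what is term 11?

Odd-indexed and even-indexed terms follow separate rules.
Track A: -3, 10, 23 — arithmetic, step +13.
Track B: -9, 27, -81 — a geometric progression (common ratio -3).
The 11th slot belongs to track A; its 6th term is 62.

62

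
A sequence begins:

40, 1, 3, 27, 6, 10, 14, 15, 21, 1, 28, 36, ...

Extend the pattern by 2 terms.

Reading positions in blocks of 3 reveals the pattern ABB — 2 tracks woven together.
Track A = 40, 27, 14, 1: subtracting 13 each time.
Track B = 1, 3, 6, 10, 15, 21, 28, 36: the triangular numbers T_1, T_2, ….
The 13th slot belongs to track A; its 5th term is -12.
The 14th slot belongs to track B; its 9th term is 45.

-12, 45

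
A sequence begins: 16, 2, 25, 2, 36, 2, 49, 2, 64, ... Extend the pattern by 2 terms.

Positions 1, 3, 5, … form one subsequence and positions 2, 4, 6, … form another.
Stream A: 16, 25, 36, 49, 64 (perfect squares starting at 4²).
Stream B: 2, 2, 2, 2 (the constant sequence 2).
The 10th slot belongs to stream B; its 5th term is 2.
The 11th slot belongs to stream A; its 6th term is 81.

2, 81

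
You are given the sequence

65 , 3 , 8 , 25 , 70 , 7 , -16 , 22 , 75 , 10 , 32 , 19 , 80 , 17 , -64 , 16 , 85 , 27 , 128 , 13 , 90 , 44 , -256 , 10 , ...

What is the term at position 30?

115

Split by position mod 4 into 4 tracks.
Stream A: 65, 70, 75, 80, 85, 90 — adding 5 each time.
Stream B: 3, 7, 10, 17, 27, 44 — a Fibonacci-like recurrence a_n = a_{n-1} + a_{n-2}.
Stream C: 8, -16, 32, -64, 128, -256 — geometric, ×-2 each step.
Stream D: 25, 22, 19, 16, 13, 10 — linear: a_n = 28 − 3·n.
The 30th slot belongs to stream B; its 8th term is 115.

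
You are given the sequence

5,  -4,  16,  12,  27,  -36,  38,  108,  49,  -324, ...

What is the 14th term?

-2916

Split by position mod 2 into 2 tracks.
Subsequence A: 5, 16, 27, 38, 49 (arithmetic with common difference +11).
Subsequence B: -4, 12, -36, 108, -324 (a geometric progression (common ratio -3)).
The 14th slot belongs to subsequence B; its 7th term is -2916.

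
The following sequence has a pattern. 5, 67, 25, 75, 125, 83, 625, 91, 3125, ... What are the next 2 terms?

99, 15625

Taking every 2nd term gives 2 separate tracks.
Subsequence A = 5, 25, 125, 625, 3125: powers of 5.
Subsequence B = 67, 75, 83, 91: adding 8 each time.
Position 10 → subsequence B, term 5 = 99.
Term 11 comes from subsequence A (its 6th entry): 15625.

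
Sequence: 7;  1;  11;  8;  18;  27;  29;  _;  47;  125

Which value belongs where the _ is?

Split by position mod 2 into 2 tracks.
Track A: 7, 11, 18, 29, 47. A Fibonacci-like recurrence a_n = a_{n-1} + a_{n-2}.
Track B: 1, 8, 27, ?, 125. The cubes 1³, 2³, 3³, ….
So the missing entry in track B is 64.

64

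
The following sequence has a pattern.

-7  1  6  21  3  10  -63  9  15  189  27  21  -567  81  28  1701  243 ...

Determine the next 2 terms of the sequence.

Taking every 3rd term gives 3 separate tracks.
Track A: -7, 21, -63, 189, -567, 1701. A geometric progression (common ratio -3).
Track B: 1, 3, 9, 27, 81, 243. Successive powers of 3.
Track C: 6, 10, 15, 21, 28. Triangular numbers n(n+1)/2 for n = 3, 4, ….
The 18th slot belongs to track C; its 6th term is 36.
Term 19 comes from track A (its 7th entry): -5103.

36, -5103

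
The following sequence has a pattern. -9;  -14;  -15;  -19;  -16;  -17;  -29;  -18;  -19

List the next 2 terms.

The slot pattern repeats as ABB (period 3), so there are 2 interleaved tracks.
Track A: -9, -19, -29 — arithmetic with common difference −10.
Track B: -14, -15, -16, -17, -18, -19 — linear: a_n = -13 − n.
Position 10 falls in track A as its term 4, giving -39.
The 11th slot belongs to track B; its 7th term is -20.

-39, -20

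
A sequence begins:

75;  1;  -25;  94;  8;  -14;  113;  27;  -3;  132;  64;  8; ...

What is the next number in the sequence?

151

Taking every 3rd term gives 3 separate tracks.
Subsequence A: 75, 94, 113, 132 — adding 19 each time.
Subsequence B: 1, 8, 27, 64 — consecutive cubes n³ from n = 1.
Subsequence C: -25, -14, -3, 8 — adding 11 each time.
Position 13 → subsequence A, term 5 = 151.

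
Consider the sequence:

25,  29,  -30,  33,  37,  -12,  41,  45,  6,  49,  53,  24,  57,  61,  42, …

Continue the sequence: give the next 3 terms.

Positions follow the repeating pattern AAB; grouping by letter gives 2 tracks.
Subsequence A = 25, 29, 33, 37, 41, 45, 49, 53, 57, 61: linear: a_n = 21 + 4·n.
Subsequence B = -30, -12, 6, 24, 42: arithmetic, step +18.
Position 16 falls in subsequence A as its term 11, giving 65.
Position 17 → subsequence A, term 12 = 69.
The 18th slot belongs to subsequence B; its 6th term is 60.

65, 69, 60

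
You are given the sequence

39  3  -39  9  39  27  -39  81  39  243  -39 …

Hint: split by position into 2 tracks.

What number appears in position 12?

729

Split by position mod 2 into 2 tracks.
Stream A: 39, -39, 39, -39, 39, -39. The oscillation 39·(−1)^(n+1).
Stream B: 3, 9, 27, 81, 243. Powers of 3.
Position 12 → stream B, term 6 = 729.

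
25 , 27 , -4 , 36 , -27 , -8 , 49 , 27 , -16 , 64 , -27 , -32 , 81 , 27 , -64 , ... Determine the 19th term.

Split by position mod 3 into 3 tracks.
Stream A: 25, 36, 49, 64, 81 — the squares 5², 6², 7², ….
Stream B: 27, -27, 27, -27, 27 — oscillating between 27 and -27.
Stream C: -4, -8, -16, -32, -64 — multiplying by 2 each time.
Position 19 → stream A, term 7 = 121.

121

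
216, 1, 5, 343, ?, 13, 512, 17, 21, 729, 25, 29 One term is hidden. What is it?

9

Reading positions in blocks of 3 reveals the pattern ABB — 2 tracks woven together.
Stream A is 216, 343, 512, 729, which is perfect cubes starting at 6³.
Stream B is 1, 5, ?, 13, 17, 21, 25, 29, which is arithmetic, step +4.
The gap is stream B's term 3; the rule gives 9.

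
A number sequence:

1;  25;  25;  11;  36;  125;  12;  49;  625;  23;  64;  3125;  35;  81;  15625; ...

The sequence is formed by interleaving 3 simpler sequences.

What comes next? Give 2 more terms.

58, 100

Taking every 3rd term gives 3 separate tracks.
Track A: 1, 11, 12, 23, 35 (Fibonacci-style (each term is the sum of the two before it)).
Track B: 25, 36, 49, 64, 81 (consecutive squares n² from n = 5).
Track C: 25, 125, 625, 3125, 15625 (successive powers of 5).
Term 16 comes from track A (its 6th entry): 58.
Position 17 → track B, term 6 = 100.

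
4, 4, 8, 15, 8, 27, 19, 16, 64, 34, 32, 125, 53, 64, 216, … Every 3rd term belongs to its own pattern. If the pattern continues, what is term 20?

Split by position mod 3 into 3 tracks.
Subsequence A: 4, 15, 19, 34, 53 — Fibonacci-style (each term is the sum of the two before it).
Subsequence B: 4, 8, 16, 32, 64 — multiplying by 2 each time.
Subsequence C: 8, 27, 64, 125, 216 — perfect cubes starting at 2³.
Term 20 comes from subsequence B (its 7th entry): 256.

256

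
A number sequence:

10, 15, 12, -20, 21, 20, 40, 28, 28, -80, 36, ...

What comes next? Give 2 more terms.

Split by position mod 3: positions 1, 4, 7, … form one track, and each other residue class forms its own.
Track A is 10, -20, 40, -80, which is geometric with ratio -2.
Track B is 15, 21, 28, 36, which is triangular numbers n(n+1)/2 for n = 5, 6, ….
Track C is 12, 20, 28, which is arithmetic, step +8.
Position 12 → track C, term 4 = 36.
Position 13 → track A, term 5 = 160.

36, 160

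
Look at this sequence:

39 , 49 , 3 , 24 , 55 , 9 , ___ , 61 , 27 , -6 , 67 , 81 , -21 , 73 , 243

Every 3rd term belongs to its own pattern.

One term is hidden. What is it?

9

Split by position mod 3 into 3 tracks.
Stream A = 39, 24, ?, -6, -21: arithmetic with common difference −15.
Stream B = 49, 55, 61, 67, 73: linear: a_n = 43 + 6·n.
Stream C = 3, 9, 27, 81, 243: powers of 3.
Filling stream A at index 3 by its rule yields 9.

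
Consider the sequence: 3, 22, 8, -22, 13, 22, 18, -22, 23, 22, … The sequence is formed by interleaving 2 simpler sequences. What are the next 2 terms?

28, -22

Positions 1, 3, 5, … form one subsequence and positions 2, 4, 6, … form another.
Track A = 3, 8, 13, 18, 23: linear: a_n = -2 + 5·n.
Track B = 22, -22, 22, -22, 22: alternating ±22.
Position 11 falls in track A as its term 6, giving 28.
The 12th slot belongs to track B; its 6th term is -22.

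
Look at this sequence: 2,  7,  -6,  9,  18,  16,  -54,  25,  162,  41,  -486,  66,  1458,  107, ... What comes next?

-4374

Split by position mod 2 into 2 tracks.
Track A is 2, -6, 18, -54, 162, -486, 1458, which is a geometric progression (common ratio -3).
Track B is 7, 9, 16, 25, 41, 66, 107, which is a Fibonacci-like recurrence a_n = a_{n-1} + a_{n-2}.
The 15th slot belongs to track A; its 8th term is -4374.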